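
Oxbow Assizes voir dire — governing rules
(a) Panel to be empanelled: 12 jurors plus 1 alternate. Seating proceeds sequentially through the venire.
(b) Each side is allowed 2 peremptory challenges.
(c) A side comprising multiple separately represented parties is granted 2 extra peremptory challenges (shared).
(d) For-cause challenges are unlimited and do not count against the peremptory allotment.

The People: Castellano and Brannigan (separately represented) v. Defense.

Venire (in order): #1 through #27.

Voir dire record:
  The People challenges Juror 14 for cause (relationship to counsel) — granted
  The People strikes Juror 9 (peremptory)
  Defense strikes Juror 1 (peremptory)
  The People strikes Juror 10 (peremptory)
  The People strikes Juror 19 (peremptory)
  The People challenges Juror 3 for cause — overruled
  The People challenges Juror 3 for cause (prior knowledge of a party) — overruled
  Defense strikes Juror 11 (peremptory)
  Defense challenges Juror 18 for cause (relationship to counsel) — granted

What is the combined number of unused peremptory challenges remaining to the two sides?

The People allotment: 2 base + 2 multi-party = 4. Defense allotment: 2.
The People peremptories used: #9, #10, #19 — 3 (for-cause on #14, #3, #3 don't count).
Defense peremptories used: #1, #11 — 2 (the for-cause on #18 doesn't count).
Remaining: (4 − 3) + (2 − 2) = 1.

1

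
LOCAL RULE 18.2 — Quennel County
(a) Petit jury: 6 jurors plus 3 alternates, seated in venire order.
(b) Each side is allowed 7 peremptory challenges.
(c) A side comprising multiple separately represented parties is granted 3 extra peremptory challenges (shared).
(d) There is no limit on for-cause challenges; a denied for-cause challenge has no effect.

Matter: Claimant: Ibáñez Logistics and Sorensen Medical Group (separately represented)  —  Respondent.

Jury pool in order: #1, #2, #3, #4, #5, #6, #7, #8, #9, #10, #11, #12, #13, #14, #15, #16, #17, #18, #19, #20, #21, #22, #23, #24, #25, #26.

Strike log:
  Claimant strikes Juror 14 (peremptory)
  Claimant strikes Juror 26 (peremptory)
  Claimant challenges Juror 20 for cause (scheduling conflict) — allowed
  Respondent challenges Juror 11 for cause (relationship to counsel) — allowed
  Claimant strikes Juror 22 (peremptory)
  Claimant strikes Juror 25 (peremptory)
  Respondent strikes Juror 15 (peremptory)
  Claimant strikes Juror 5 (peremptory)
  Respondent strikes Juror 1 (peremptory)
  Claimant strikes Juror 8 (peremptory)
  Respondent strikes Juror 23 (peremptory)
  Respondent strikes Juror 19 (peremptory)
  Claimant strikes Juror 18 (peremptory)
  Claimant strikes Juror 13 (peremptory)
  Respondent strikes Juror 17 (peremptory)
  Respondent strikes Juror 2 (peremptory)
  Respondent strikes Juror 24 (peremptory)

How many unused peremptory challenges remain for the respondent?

0

Respondent allotment: 7.
Respondent peremptories used: #15, #1, #23, #19, #17, #2, #24 — 7 (the for-cause on #11 doesn't count).
Remaining: 7 − 7 = 0.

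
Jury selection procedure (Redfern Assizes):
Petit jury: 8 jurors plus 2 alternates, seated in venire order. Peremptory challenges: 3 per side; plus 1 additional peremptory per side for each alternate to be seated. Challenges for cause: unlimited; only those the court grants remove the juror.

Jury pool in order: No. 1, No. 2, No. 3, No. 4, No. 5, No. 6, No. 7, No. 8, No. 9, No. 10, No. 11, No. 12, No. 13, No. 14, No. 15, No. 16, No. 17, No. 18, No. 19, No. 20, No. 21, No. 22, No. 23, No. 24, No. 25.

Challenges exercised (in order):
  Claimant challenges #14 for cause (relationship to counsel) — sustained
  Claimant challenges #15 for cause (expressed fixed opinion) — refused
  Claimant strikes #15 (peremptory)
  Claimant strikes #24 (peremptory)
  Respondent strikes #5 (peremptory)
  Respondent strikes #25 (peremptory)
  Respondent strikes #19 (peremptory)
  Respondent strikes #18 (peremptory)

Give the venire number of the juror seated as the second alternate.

11

Removed: #5, #14, #15, #18, #19, #24, #25.
Seating in order: seats 1–8 → #1, #2, #3, #4, #6, #7, #8, #9; alternates → #10, #11.
So alternate 2 is #11.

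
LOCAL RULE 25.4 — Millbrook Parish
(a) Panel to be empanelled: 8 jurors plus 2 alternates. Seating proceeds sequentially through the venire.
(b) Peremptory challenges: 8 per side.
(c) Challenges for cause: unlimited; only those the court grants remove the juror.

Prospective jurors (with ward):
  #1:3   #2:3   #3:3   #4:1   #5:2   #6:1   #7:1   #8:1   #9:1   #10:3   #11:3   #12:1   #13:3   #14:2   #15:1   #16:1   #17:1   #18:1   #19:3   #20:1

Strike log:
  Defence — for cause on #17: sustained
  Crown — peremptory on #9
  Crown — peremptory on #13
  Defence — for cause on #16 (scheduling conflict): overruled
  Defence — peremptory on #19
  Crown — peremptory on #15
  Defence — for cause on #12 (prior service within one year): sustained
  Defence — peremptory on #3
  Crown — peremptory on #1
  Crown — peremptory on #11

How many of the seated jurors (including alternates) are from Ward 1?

Removed: #1, #3, #9, #11, #12, #13, #15, #17, #19.
Seated (10 incl. alternates): #2, #4, #5, #6, #7, #8, #10, #14, #16, #18.
Of those, in Ward 1: #4, #6, #7, #8, #16, #18 → 6.

6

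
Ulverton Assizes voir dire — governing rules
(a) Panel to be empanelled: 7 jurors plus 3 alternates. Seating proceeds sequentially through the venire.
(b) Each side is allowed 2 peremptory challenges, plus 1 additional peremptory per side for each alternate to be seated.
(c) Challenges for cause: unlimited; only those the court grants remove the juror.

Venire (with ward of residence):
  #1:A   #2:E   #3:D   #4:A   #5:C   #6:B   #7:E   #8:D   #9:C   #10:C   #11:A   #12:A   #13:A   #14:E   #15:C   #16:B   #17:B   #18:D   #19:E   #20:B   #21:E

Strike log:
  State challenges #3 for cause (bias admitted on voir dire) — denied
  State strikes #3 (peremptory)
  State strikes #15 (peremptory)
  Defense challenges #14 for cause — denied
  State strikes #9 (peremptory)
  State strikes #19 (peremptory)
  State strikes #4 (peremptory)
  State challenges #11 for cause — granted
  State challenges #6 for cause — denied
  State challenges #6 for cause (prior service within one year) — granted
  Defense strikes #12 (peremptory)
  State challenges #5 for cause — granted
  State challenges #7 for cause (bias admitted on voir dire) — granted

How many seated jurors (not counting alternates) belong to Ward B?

Removed: #3, #4, #5, #6, #7, #9, #11, #12, #15, #19.
Seated jurors 1–7: #1, #2, #8, #10, #13, #14, #16 (alternates #17, #18, #20 not counted).
Of those, in Ward B: #16 → 1.

1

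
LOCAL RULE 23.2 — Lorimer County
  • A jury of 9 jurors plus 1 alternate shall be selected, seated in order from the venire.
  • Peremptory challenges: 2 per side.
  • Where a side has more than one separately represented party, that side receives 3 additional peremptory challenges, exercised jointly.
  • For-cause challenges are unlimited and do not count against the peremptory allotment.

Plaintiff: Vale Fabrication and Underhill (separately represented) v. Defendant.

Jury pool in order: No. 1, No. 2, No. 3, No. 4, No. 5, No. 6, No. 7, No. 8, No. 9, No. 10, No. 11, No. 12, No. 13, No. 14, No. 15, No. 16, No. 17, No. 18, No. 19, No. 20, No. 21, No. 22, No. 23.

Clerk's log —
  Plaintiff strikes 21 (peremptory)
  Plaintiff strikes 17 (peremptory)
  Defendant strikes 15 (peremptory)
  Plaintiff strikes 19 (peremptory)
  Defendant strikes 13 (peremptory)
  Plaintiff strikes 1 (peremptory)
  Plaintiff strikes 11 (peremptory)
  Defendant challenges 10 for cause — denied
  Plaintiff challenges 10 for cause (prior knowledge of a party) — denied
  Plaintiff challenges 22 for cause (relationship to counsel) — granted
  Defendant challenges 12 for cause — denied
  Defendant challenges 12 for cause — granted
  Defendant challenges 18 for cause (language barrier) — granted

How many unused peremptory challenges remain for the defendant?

0

Defendant allotment: 2.
Defendant peremptories used: #15, #13 — 2 (for-cause on #10, #12, #12, #18 don't count).
Remaining: 2 − 2 = 0.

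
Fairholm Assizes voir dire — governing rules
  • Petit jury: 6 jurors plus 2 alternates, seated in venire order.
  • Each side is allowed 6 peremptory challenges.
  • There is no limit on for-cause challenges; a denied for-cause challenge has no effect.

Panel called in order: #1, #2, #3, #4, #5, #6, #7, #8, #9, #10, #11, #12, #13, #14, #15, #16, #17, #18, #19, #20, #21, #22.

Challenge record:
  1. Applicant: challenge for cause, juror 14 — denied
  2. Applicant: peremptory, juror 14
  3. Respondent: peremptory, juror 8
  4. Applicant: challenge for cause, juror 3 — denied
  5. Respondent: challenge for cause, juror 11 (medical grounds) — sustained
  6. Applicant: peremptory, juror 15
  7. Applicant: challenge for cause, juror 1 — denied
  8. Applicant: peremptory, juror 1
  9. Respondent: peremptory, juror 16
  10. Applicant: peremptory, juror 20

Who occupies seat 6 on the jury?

Removed: #1, #8, #11, #14, #15, #16, #20. (#3 stays — for-cause denied.)
Seating in order: seats 1–6 → #2, #3, #4, #5, #6, #7; alternates → #9, #10.
So seat 6 is #7.

7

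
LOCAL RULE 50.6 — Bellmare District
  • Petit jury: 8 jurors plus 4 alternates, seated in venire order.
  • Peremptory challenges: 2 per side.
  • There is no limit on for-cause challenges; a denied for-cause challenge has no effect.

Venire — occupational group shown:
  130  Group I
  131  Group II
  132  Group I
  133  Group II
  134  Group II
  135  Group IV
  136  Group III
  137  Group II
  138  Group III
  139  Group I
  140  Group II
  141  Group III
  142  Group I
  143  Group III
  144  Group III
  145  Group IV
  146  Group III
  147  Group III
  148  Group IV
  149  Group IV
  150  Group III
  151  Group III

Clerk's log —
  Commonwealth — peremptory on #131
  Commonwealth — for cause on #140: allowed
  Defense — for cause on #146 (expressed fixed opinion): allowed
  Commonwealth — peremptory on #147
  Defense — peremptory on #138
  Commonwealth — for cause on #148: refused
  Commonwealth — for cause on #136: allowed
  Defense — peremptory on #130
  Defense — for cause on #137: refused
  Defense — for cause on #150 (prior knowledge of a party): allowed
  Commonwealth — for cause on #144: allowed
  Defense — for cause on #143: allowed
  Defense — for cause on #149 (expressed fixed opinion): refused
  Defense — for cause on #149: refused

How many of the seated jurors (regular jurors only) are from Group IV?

Removed: #130, #131, #136, #138, #140, #143, #144, #146, #147, #150.
Seated jurors 1–8: #132, #133, #134, #135, #137, #139, #141, #142 (alternates #145, #148, #149, #151 not counted).
Of those, in Group IV: #135 → 1.

1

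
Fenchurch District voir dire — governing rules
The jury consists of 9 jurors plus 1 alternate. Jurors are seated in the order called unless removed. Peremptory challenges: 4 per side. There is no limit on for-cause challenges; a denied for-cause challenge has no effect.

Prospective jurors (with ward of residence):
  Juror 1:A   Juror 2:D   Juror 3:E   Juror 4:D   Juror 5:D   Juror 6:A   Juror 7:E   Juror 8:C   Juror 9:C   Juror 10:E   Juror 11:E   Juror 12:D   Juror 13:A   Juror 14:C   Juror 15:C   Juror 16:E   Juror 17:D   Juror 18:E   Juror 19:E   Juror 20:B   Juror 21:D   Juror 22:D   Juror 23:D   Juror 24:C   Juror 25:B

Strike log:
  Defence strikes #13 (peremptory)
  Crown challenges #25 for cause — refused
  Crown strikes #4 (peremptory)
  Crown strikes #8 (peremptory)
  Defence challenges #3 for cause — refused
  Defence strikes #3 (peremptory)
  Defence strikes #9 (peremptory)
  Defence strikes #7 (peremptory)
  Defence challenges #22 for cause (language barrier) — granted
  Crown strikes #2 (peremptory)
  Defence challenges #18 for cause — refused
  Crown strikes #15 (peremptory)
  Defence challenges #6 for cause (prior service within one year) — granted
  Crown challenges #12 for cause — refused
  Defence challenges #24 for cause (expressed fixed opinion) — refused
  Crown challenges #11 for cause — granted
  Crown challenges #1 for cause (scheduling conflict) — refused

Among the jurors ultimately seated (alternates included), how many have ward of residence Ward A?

Removed: #2, #3, #4, #6, #7, #8, #9, #11, #13, #15, #22.
Seated (10 incl. alternates): #1, #5, #10, #12, #14, #16, #17, #18, #19, #20.
Of those, in Ward A: #1 → 1.

1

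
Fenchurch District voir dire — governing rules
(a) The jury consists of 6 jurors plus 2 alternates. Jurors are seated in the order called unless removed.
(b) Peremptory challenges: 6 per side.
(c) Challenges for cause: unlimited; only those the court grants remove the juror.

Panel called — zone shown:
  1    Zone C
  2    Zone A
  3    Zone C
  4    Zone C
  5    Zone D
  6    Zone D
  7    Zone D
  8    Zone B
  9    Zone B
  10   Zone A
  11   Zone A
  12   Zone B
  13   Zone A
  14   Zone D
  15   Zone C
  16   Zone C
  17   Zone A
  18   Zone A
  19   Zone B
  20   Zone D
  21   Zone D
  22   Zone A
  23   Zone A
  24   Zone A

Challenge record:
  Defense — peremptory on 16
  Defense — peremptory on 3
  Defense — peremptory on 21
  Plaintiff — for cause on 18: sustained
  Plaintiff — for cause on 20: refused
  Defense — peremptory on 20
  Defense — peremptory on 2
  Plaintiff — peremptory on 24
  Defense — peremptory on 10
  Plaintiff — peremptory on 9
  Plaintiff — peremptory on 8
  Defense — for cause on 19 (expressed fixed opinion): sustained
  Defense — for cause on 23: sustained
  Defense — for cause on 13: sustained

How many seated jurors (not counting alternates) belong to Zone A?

1

Removed: #2, #3, #8, #9, #10, #13, #16, #18, #19, #20, #21, #23, #24.
Seated jurors 1–6: #1, #4, #5, #6, #7, #11 (alternates #12, #14 not counted).
Of those, in Zone A: #11 → 1.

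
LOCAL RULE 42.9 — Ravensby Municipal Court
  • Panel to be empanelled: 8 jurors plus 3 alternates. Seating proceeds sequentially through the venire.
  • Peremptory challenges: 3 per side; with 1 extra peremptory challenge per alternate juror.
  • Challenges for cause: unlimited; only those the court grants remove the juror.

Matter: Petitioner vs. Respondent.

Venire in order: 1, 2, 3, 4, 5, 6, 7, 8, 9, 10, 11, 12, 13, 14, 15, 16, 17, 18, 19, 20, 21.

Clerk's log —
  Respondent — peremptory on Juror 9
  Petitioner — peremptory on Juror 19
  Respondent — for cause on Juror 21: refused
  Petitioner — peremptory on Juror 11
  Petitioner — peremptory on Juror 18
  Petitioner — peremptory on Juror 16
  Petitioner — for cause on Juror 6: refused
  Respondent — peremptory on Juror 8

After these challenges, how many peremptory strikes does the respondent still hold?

Respondent allotment: 3 base + 1 × 3 alternates = 6.
Respondent peremptories used: #9, #8 — 2 (the for-cause on #21 doesn't count).
Remaining: 6 − 2 = 4.

4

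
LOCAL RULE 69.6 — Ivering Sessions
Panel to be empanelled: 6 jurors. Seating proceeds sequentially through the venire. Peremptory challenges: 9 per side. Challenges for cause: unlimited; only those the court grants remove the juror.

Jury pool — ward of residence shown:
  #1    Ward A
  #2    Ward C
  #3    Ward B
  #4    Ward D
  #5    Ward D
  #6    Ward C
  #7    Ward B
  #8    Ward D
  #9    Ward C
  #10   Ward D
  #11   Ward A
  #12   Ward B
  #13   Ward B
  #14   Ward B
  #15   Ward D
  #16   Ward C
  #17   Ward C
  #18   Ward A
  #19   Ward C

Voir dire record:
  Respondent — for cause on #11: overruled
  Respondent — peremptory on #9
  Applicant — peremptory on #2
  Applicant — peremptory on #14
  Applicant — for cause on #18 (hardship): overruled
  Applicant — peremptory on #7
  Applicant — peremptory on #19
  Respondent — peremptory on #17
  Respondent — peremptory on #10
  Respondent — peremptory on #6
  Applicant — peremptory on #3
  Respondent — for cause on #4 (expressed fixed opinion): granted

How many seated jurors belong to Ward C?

Removed: #2, #3, #4, #6, #7, #9, #10, #14, #17, #19.
Seated jurors 1–6: #1, #5, #8, #11, #12, #13.
None of those are in Ward C → 0.

0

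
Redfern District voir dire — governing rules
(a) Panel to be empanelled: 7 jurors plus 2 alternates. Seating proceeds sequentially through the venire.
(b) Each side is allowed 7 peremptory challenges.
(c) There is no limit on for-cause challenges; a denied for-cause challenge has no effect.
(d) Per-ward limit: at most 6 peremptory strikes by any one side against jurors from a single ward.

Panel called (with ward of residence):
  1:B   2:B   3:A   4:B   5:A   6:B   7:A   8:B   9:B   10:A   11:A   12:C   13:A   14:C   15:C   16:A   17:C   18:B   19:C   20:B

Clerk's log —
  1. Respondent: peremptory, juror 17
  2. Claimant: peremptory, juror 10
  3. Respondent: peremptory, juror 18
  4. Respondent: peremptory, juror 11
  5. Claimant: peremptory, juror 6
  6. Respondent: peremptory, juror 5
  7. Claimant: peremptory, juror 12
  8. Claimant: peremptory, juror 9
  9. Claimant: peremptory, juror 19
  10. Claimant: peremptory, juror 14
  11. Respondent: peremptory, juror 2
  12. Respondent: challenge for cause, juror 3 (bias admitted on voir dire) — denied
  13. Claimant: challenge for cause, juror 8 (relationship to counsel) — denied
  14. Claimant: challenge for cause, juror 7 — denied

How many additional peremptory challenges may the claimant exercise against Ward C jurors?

Claimant peremptories so far: #10, #6, #12, #9, #19, #14 — 6 of 7 used, 1 left overall.
Against Ward C: #12, #19, #14 — 3 used; per-ward cap 6 leaves 3.
Binding limit: min(1, 3) = 1.

1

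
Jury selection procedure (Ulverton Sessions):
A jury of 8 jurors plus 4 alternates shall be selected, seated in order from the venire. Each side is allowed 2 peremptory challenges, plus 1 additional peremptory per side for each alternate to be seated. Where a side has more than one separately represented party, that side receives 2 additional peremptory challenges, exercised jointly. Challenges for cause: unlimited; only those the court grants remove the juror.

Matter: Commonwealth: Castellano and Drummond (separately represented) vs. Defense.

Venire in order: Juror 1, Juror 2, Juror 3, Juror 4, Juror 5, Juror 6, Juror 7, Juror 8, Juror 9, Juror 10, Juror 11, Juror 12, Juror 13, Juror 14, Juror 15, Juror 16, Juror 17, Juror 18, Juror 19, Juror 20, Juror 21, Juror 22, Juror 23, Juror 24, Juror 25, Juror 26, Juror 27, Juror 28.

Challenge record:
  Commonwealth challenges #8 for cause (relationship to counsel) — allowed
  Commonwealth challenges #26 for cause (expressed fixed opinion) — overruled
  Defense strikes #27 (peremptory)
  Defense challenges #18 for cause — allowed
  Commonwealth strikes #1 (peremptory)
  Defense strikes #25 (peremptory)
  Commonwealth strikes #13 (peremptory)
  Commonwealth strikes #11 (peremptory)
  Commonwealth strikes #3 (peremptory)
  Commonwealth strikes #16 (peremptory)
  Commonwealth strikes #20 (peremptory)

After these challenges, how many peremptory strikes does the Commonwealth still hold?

2

Commonwealth allotment: 2 base + 1 × 4 alternates + 2 multi-party = 8.
Commonwealth peremptories used: #1, #13, #11, #3, #16, #20 — 6 (for-cause on #8, #26 don't count).
Remaining: 8 − 6 = 2.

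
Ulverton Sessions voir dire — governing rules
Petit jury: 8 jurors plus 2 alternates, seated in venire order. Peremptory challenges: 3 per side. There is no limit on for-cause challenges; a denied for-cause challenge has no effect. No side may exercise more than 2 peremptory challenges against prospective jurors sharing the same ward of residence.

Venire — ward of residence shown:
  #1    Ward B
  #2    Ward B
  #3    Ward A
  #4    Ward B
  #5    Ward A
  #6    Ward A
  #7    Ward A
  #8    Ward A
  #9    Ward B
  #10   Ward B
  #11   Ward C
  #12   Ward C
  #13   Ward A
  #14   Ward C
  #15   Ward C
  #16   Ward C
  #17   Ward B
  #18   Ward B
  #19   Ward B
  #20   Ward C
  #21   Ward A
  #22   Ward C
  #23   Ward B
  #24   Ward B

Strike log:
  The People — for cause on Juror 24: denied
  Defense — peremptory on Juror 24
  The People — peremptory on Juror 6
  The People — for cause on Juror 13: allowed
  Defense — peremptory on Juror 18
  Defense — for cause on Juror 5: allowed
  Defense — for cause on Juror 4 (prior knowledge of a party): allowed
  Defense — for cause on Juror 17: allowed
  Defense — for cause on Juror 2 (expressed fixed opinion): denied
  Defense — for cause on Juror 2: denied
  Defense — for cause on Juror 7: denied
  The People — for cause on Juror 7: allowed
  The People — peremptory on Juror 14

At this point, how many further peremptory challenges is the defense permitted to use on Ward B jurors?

Defense peremptories so far: #24, #18 — 2 of 3 used, 1 left overall.
Against Ward B: #24, #18 — 2 used; per-ward cap 2 leaves 0.
Binding limit: min(1, 0) = 0.

0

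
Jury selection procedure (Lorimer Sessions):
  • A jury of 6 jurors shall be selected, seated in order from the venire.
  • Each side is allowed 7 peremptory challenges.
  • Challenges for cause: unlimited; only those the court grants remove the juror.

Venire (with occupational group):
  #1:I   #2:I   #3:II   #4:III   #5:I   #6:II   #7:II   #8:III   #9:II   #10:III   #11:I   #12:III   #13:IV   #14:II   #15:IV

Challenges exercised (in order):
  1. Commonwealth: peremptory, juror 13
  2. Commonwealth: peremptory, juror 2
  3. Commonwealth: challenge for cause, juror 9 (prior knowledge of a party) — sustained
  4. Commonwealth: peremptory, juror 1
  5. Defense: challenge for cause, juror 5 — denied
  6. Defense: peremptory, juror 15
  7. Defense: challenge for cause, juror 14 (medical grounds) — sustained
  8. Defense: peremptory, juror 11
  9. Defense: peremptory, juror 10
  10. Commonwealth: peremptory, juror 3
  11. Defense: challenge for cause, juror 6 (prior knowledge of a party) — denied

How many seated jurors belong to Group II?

Removed: #1, #2, #3, #9, #10, #11, #13, #14, #15.
Seated jurors 1–6: #4, #5, #6, #7, #8, #12.
Of those, in Group II: #6, #7 → 2.

2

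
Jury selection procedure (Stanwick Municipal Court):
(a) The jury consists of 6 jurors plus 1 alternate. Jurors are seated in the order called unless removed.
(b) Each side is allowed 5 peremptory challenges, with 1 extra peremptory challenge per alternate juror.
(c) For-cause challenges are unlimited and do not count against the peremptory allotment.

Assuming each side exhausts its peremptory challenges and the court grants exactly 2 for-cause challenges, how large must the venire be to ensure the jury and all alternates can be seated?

21

Seats to fill: 6 + 1 alternates = 7.
Peremptories: 5 + 1×1 = 6 per side × 2 sides = 12.
For-cause removals: 2.
Minimum venire: 7 + 12 + 2 = 21.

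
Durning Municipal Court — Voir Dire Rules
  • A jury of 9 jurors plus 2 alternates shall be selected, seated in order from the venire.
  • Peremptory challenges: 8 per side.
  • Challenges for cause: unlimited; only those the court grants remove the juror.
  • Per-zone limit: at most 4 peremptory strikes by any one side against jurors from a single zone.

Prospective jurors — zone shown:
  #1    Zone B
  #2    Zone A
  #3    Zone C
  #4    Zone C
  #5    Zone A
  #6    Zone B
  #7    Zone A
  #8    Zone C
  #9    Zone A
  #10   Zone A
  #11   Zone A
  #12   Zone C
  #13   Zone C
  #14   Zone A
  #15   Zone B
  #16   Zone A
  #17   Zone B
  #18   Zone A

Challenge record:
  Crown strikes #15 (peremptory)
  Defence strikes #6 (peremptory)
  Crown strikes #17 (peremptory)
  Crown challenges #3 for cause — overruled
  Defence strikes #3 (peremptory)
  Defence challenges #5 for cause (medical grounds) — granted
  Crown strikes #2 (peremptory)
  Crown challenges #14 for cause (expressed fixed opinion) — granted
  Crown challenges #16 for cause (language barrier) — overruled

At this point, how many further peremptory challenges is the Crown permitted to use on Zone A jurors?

Crown peremptories so far: #15, #17, #2 — 3 of 8 used, 5 left overall.
Against Zone A: #2 — 1 used; per-zone cap 4 leaves 3.
Binding limit: min(5, 3) = 3.

3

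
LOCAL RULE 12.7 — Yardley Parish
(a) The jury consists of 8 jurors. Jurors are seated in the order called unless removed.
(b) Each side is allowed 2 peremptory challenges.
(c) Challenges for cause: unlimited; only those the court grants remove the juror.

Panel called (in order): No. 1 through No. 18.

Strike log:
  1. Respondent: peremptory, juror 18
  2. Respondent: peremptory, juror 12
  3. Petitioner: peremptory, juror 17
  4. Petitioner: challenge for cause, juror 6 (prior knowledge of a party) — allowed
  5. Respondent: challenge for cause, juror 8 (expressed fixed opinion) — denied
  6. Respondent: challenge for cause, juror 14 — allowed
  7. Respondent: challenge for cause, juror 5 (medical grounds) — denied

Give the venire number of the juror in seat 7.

Removed: #6, #12, #14, #17, #18. (#5, #8 stay — for-cause denied.)
Seating in order: seats 1–8 → #1, #2, #3, #4, #5, #7, #8, #9.
So seat 7 is #8.

8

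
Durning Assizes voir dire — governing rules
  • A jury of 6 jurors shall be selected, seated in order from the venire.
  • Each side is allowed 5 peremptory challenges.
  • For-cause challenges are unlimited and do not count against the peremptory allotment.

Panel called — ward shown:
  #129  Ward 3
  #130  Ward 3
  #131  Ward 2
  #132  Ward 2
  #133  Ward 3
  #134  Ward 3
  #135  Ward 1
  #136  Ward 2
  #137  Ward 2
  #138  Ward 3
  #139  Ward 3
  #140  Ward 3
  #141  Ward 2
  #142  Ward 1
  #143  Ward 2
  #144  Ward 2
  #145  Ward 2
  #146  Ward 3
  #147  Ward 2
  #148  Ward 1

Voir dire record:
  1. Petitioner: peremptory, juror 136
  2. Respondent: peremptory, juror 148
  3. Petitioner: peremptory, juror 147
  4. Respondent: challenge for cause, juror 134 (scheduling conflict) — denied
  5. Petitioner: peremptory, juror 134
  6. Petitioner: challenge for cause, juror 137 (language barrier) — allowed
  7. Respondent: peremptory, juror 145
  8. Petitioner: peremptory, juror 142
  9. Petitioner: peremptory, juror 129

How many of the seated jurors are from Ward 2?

2

Removed: #129, #134, #136, #137, #142, #145, #147, #148.
Seated jurors 1–6: #130, #131, #132, #133, #135, #138.
Of those, in Ward 2: #131, #132 → 2.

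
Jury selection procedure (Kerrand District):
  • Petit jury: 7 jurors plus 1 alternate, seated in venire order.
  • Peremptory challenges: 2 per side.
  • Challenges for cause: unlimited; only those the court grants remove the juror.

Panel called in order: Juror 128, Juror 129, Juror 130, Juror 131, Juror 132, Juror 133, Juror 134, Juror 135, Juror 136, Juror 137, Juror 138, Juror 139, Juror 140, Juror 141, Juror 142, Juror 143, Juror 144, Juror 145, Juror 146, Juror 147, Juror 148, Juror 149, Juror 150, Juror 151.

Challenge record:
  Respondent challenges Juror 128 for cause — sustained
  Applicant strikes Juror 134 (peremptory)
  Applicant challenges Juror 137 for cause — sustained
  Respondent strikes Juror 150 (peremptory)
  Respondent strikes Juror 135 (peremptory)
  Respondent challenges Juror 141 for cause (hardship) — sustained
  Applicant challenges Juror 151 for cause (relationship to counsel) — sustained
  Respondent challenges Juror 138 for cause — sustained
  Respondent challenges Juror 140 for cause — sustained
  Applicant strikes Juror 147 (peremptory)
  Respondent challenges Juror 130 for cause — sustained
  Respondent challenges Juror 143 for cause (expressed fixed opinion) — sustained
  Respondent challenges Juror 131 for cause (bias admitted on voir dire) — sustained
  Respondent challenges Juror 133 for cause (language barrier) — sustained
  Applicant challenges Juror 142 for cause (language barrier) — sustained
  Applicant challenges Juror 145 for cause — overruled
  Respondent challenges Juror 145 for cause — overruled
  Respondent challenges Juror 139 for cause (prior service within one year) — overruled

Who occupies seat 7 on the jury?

Removed: #128, #130, #131, #133, #134, #135, #137, #138, #140, #141, #142, #143, #147, #150, #151. (#139, #145 stay — for-cause denied.)
Seating in order: seats 1–7 → #129, #132, #136, #139, #144, #145, #146; alternates → #148.
So seat 7 is #146.

146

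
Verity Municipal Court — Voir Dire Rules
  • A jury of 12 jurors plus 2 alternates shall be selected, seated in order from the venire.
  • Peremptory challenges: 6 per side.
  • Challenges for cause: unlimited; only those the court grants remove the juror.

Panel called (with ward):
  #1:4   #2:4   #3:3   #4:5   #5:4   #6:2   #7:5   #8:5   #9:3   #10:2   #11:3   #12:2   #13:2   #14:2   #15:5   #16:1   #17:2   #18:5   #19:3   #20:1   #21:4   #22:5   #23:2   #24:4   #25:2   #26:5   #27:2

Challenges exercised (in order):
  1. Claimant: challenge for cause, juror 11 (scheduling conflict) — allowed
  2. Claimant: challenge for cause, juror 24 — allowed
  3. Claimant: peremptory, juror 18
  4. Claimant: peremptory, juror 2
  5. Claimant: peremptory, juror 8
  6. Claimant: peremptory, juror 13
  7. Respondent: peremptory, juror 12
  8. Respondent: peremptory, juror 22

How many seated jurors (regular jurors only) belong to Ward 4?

2

Removed: #2, #8, #11, #12, #13, #18, #22, #24.
Seated jurors 1–12: #1, #3, #4, #5, #6, #7, #9, #10, #14, #15, #16, #17 (alternates #19, #20 not counted).
Of those, in Ward 4: #1, #5 → 2.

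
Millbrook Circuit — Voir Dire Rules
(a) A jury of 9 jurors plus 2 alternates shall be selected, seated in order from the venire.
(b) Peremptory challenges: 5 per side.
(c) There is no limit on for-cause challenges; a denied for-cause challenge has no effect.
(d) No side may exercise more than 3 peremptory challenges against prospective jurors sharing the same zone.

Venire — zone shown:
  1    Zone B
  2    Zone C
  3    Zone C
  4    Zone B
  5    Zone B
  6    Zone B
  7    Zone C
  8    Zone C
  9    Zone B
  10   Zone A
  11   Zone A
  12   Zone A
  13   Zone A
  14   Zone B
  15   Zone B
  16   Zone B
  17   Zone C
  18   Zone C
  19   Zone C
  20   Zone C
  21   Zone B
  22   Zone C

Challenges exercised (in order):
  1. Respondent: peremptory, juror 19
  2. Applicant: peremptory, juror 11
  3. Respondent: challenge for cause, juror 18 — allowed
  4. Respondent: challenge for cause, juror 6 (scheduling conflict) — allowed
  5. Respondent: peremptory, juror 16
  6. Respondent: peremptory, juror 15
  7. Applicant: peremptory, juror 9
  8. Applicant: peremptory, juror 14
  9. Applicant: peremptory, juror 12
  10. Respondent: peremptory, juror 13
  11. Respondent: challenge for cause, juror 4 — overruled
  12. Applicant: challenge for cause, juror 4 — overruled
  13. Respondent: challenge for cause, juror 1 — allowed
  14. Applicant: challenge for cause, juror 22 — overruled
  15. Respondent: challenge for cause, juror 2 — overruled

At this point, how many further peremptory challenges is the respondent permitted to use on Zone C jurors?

1

Respondent peremptories so far: #19, #16, #15, #13 — 4 of 5 used, 1 left overall.
Against Zone C: #19 — 1 used; per-zone cap 3 leaves 2.
Binding limit: min(1, 2) = 1.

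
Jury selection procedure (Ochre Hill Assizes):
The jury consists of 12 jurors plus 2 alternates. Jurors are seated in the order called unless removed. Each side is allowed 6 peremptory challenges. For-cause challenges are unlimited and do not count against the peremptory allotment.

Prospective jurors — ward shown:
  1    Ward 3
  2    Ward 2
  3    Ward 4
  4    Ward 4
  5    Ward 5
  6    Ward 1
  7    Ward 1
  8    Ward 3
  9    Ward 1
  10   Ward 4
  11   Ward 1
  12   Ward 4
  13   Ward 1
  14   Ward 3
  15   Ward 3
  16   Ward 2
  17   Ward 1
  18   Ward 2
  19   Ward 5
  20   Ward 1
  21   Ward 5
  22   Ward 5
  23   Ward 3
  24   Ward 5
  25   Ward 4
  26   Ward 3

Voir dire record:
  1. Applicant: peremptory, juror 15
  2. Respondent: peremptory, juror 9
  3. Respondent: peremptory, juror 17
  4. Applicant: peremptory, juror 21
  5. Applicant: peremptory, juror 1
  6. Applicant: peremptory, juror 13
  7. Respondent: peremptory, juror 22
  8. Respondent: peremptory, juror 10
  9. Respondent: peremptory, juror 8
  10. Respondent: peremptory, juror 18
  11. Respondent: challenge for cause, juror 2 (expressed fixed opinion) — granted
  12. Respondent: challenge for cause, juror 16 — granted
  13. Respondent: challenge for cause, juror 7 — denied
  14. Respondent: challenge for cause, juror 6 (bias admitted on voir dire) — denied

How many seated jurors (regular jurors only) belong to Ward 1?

4

Removed: #1, #2, #8, #9, #10, #13, #15, #16, #17, #18, #21, #22.
Seated jurors 1–12: #3, #4, #5, #6, #7, #11, #12, #14, #19, #20, #23, #24 (alternates #25, #26 not counted).
Of those, in Ward 1: #6, #7, #11, #20 → 4.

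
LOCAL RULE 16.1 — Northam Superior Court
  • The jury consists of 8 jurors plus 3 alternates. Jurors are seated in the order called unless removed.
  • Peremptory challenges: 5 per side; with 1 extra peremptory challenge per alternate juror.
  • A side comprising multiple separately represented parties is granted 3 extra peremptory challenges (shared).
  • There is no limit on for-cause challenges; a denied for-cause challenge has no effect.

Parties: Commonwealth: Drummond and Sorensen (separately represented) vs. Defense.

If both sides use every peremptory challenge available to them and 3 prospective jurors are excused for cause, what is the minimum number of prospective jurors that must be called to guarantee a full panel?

33

Seats to fill: 8 + 3 alternates = 11.
Peremptories — Commonwealth: 5 + 1×3 + 3 = 11; Defense: 5 + 1×3 = 8; total 19.
For-cause removals: 3.
Minimum venire: 11 + 19 + 3 = 33.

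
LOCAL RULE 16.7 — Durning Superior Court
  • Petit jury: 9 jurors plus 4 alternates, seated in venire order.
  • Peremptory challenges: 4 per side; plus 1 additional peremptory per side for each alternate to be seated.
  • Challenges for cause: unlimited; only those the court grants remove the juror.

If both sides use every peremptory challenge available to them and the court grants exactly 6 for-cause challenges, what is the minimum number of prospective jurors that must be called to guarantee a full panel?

35

Seats to fill: 9 + 4 alternates = 13.
Peremptories: 4 + 1×4 = 8 per side × 2 sides = 16.
For-cause removals: 6.
Minimum venire: 13 + 16 + 6 = 35.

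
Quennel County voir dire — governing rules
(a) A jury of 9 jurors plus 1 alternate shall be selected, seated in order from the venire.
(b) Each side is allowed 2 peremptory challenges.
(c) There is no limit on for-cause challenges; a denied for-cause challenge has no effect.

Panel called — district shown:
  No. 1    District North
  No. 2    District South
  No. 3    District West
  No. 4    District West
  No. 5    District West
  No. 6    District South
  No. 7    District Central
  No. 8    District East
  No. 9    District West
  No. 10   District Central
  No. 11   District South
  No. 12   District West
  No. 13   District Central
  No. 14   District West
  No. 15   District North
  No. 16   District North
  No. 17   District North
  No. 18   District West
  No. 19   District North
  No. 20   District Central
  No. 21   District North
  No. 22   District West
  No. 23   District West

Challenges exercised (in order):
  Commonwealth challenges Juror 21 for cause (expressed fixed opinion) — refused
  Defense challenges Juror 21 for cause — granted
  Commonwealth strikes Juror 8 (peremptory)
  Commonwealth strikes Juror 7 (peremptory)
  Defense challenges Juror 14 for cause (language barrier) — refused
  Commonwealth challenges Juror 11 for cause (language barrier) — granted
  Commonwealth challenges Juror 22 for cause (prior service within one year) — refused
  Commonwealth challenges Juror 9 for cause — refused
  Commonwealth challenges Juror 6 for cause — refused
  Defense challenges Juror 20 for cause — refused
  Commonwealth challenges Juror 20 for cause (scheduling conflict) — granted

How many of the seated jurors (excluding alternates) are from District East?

0

Removed: #7, #8, #11, #20, #21.
Seated jurors 1–9: #1, #2, #3, #4, #5, #6, #9, #10, #12 (alternates #13 not counted).
None of those are in District East → 0.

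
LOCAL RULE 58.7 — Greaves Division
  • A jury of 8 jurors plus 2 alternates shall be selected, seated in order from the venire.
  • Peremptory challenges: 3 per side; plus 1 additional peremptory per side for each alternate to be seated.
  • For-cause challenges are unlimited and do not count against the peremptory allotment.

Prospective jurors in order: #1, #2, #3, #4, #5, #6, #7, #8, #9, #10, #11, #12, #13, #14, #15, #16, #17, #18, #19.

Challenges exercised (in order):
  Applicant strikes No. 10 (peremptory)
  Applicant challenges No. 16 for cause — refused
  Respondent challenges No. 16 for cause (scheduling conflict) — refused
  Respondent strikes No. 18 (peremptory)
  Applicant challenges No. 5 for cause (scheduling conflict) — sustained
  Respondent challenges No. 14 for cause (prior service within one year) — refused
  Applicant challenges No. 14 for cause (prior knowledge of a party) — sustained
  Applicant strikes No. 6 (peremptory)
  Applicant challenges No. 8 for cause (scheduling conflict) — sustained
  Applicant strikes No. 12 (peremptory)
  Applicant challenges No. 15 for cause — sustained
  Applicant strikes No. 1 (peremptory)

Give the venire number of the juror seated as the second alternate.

Removed: #1, #5, #6, #8, #10, #12, #14, #15, #18. (#16 stays — for-cause denied.)
Seating in order: seats 1–8 → #2, #3, #4, #7, #9, #11, #13, #16; alternates → #17, #19.
So alternate 2 is #19.

19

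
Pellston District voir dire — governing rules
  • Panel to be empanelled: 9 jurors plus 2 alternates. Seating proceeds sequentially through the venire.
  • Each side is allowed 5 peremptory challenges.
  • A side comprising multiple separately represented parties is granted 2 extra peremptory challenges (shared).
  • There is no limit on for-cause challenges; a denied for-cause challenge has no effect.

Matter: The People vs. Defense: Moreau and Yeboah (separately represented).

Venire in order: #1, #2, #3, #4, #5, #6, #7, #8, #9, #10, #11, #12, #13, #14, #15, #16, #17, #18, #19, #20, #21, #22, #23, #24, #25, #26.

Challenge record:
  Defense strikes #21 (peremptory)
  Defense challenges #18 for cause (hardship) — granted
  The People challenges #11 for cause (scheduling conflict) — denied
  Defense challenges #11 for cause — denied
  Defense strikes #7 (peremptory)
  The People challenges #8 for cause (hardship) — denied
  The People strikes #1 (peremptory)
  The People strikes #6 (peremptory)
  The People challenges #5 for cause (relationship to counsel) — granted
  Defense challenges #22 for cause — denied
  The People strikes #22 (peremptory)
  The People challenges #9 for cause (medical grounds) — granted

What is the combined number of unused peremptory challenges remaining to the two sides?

7

The People allotment: 5. Defense allotment: 5 base + 2 multi-party = 7.
The People peremptories used: #1, #6, #22 — 3 (for-cause on #11, #8, #5, #9 don't count).
Defense peremptories used: #21, #7 — 2 (for-cause on #18, #11, #22 don't count).
Remaining: (5 − 3) + (7 − 2) = 7.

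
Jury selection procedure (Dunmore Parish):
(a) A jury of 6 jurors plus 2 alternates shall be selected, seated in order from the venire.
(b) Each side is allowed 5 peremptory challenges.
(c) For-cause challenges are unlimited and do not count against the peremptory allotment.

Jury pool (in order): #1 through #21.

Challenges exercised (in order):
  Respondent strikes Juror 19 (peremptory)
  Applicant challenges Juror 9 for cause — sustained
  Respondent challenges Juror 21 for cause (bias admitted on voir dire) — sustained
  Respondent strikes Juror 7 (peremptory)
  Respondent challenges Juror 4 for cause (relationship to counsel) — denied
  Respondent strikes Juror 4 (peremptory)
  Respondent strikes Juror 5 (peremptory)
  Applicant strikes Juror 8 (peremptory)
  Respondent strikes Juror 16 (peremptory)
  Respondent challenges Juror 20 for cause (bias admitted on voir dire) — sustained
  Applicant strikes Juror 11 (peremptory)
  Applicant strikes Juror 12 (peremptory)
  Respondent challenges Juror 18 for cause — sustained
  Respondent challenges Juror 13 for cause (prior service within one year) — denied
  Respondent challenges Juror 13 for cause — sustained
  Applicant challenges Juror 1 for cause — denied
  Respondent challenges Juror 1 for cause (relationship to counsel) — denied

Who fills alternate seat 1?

Removed: #4, #5, #7, #8, #9, #11, #12, #13, #16, #18, #19, #20, #21. (#1 stays — for-cause denied.)
Seating in order: seats 1–6 → #1, #2, #3, #6, #10, #14; alternates → #15, #17.
So alternate 1 is #15.

15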